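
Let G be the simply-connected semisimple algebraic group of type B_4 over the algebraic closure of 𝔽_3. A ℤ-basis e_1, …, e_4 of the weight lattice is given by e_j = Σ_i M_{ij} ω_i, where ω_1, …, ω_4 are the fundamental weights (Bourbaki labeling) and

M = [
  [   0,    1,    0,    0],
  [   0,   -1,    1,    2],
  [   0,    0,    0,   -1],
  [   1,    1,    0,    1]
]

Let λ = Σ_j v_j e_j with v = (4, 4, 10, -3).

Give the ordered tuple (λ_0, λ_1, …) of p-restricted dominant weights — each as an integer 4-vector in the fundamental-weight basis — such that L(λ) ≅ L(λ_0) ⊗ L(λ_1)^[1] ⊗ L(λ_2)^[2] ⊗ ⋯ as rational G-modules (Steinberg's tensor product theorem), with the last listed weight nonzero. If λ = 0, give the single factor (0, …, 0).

((1, 0, 0, 2), (1, 0, 1, 1))

ω-coordinates c = M·v, v = (4, 4, 10, -3):
  c_1 = (0)·(4) + (1)·(4) + (0)·(10) + (0)·(-3) = 4
  c_2 = (0)·(4) + (-1)·(4) + (1)·(10) + (2)·(-3) = 0
  c_3 = (0)·(4) + (0)·(4) + (0)·(10) + (-1)·(-3) = 3
  c_4 = (1)·(4) + (1)·(4) + (0)·(10) + (1)·(-3) = 5
p = 3; digits c_i = Σ_j d_{ij}·3^j, 0 ≤ d_{ij} < 3:
  c_1 = 4 = 1·3^0 + 1·3^1
  c_2 = 0
  c_3 = 3 = 0·3^0 + 1·3^1
  c_4 = 5 = 2·3^0 + 1·3^1
Factor λ_0 = (1, 0, 0, 2)
Factor λ_1 = (1, 0, 1, 1)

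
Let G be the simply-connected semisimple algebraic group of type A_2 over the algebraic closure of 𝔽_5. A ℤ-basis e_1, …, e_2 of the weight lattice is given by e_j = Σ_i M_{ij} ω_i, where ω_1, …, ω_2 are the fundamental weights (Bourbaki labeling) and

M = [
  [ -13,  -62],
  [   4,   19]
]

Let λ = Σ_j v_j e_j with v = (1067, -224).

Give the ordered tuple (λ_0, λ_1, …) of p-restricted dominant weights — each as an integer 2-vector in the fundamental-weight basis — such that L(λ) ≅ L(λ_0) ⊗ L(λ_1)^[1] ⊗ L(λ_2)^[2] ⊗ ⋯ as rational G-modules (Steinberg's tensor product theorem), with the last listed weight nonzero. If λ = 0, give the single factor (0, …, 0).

((2, 2), (3, 2))

Compute c_i = Σ_j M_{ij} v_j with v = (1067, -224):
  c_1 = (-13)·(1067) + (-62)·(-224) = 17
  c_2 = 4·1067 + (19)·(-224) = 12
Writing each c_i in base p = 5:
  c_1 = 17 = 2·5^0 + 3·5^1
  c_2 = 12 = 2·5^0 + 2·5^1
p-restricted factor λ_0 = (2, 2)
p-restricted factor λ_1 = (3, 2)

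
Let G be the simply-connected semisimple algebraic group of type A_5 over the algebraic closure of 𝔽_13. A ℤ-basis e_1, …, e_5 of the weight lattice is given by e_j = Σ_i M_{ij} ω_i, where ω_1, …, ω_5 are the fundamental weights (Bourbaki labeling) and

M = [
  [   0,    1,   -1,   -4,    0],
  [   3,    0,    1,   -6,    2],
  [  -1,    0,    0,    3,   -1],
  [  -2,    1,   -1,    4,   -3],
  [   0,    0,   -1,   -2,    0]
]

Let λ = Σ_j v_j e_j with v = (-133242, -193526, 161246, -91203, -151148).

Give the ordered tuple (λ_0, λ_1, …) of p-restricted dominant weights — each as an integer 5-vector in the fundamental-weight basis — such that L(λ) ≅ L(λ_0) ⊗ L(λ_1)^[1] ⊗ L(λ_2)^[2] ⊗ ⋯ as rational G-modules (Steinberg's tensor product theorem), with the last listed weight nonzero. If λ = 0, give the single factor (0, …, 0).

In the fundamental-weight basis, λ has coordinates c = M·v (v = (-133242, -193526, 161246, -91203, -151148)):
  c_1 = (0)·(-133242) + (1)·(-193526) + (-1)·(161246) + (-4)·(-91203) + (0)·(-151148) = 10040
  c_2 = (3)·(-133242) + (0)·(-193526) + 1·161246 + (-6)·(-91203) + (2)·(-151148) = 6442
  c_3 = (-1)·(-133242) + (0)·(-193526) + 0·161246 + (3)·(-91203) + (-1)·(-151148) = 10781
  c_4 = (-2)·(-133242) + (1)·(-193526) + (-1)·(161246) + (4)·(-91203) + (-3)·(-151148) = 344
  c_5 = (0)·(-133242) + (0)·(-193526) + (-1)·(161246) + (-2)·(-91203) + (0)·(-151148) = 21160
Writing each c_i in base p = 13:
  c_1 = 10040 = 4·13^0 + 5·13^1 + 7·13^2 + 4·13^3
  c_2 = 6442 = 7·13^0 + 1·13^1 + 12·13^2 + 2·13^3
  c_3 = 10781 = 4·13^0 + 10·13^1 + 11·13^2 + 4·13^3
  c_4 = 344 = 6·13^0 + 0·13^1 + 2·13^2
  c_5 = 21160 = 9·13^0 + 2·13^1 + 8·13^2 + 9·13^3
λ_0 = (4, 7, 4, 6, 9)
λ_1 = (5, 1, 10, 0, 2)
λ_2 = (7, 12, 11, 2, 8)
λ_3 = (4, 2, 4, 0, 9)

((4, 7, 4, 6, 9), (5, 1, 10, 0, 2), (7, 12, 11, 2, 8), (4, 2, 4, 0, 9))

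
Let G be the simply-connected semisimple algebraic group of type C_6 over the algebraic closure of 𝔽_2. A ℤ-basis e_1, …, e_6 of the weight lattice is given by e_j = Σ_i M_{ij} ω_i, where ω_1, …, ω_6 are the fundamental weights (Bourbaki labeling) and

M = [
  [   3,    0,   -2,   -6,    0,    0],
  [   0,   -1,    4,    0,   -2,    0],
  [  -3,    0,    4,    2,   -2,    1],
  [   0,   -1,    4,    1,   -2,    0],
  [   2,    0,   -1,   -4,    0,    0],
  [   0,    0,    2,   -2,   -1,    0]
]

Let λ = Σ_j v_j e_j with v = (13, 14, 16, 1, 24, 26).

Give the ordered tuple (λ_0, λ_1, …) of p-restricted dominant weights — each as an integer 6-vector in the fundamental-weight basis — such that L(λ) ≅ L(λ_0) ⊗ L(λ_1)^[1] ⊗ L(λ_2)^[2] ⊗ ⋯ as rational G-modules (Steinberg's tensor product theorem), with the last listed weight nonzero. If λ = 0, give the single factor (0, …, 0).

ω-coordinates c = M·v, v = (13, 14, 16, 1, 24, 26):
  c_1 = 3*13 + 0*14 + -2*16 + -6*1 + 0*24 + 0*26 = 1
  c_2 = 0*13 + -1*14 + 4*16 + 0*1 + -2*24 + 0*26 = 2
  c_3 = -3*13 + 0*14 + 4*16 + 2*1 + -2*24 + 1*26 = 5
  c_4 = 0*13 + -1*14 + 4*16 + 1*1 + -2*24 + 0*26 = 3
  c_5 = 2*13 + 0*14 + -1*16 + -4*1 + 0*24 + 0*26 = 6
  c_6 = 0*13 + 0*14 + 2*16 + -2*1 + -1*24 + 0*26 = 6
Expand coordinatewise in base 2:
  c_1 = 1 = 1·2^0
  c_2 = 2 = 0·2^0 + 1·2^1
  c_3 = 5 = 1·2^0 + 0·2^1 + 1·2^2
  c_4 = 3 = 1·2^0 + 1·2^1
  c_5 = 6 = 0·2^0 + 1·2^1 + 1·2^2
  c_6 = 6 = 0·2^0 + 1·2^1 + 1·2^2
Factor λ_0 = (1, 0, 1, 1, 0, 0)
Factor λ_1 = (0, 1, 0, 1, 1, 1)
Factor λ_2 = (0, 0, 1, 0, 1, 1)

((1, 0, 1, 1, 0, 0), (0, 1, 0, 1, 1, 1), (0, 0, 1, 0, 1, 1))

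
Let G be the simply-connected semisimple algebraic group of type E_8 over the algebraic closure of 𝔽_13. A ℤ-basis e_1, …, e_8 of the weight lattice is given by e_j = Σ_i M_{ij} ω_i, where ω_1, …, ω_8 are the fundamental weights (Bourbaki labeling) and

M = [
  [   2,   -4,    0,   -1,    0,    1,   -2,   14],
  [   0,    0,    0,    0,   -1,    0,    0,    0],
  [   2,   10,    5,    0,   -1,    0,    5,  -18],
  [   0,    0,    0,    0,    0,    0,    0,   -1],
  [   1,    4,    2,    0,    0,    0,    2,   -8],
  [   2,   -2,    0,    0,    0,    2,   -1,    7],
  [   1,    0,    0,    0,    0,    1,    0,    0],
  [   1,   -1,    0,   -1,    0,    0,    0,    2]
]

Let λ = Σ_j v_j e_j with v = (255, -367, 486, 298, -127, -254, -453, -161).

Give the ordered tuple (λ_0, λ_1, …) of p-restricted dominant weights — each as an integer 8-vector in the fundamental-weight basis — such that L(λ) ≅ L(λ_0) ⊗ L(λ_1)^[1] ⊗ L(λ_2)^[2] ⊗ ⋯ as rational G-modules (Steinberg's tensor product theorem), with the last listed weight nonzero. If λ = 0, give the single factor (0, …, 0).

((0, 10, 4, 5, 11, 10, 1, 2), (6, 9, 2, 12, 10, 4, 0, 0))

In the fundamental-weight basis, λ has coordinates c = M·v (v = (255, -367, 486, 298, -127, -254, -453, -161)):
  c_1 = 2·255 + (-4)·(-367) + 0·486 + (-1)·(298) + (0)·(-127) + (1)·(-254) + (-2)·(-453) + (14)·(-161) = 78
  c_2 = 0·255 + (0)·(-367) + 0·486 + 0·298 + (-1)·(-127) + (0)·(-254) + (0)·(-453) + (0)·(-161) = 127
  c_3 = 2·255 + (10)·(-367) + 5·486 + 0·298 + (-1)·(-127) + (0)·(-254) + (5)·(-453) + (-18)·(-161) = 30
  c_4 = 0·255 + (0)·(-367) + 0·486 + 0·298 + (0)·(-127) + (0)·(-254) + (0)·(-453) + (-1)·(-161) = 161
  c_5 = 1·255 + (4)·(-367) + 2·486 + 0·298 + (0)·(-127) + (0)·(-254) + (2)·(-453) + (-8)·(-161) = 141
  c_6 = 2·255 + (-2)·(-367) + 0·486 + 0·298 + (0)·(-127) + (2)·(-254) + (-1)·(-453) + (7)·(-161) = 62
  c_7 = 1·255 + (0)·(-367) + 0·486 + 0·298 + (0)·(-127) + (1)·(-254) + (0)·(-453) + (0)·(-161) = 1
  c_8 = 1·255 + (-1)·(-367) + 0·486 + (-1)·(298) + (0)·(-127) + (0)·(-254) + (0)·(-453) + (2)·(-161) = 2
p = 13; digits c_i = Σ_j d_{ij}·13^j, 0 ≤ d_{ij} < 13:
  c_1 = 78 = 0·13^0 + 6·13^1
  c_2 = 127 = 10·13^0 + 9·13^1
  c_3 = 30 = 4·13^0 + 2·13^1
  c_4 = 161 = 5·13^0 + 12·13^1
  c_5 = 141 = 11·13^0 + 10·13^1
  c_6 = 62 = 10·13^0 + 4·13^1
  c_7 = 1 = 1·13^0
  c_8 = 2 = 2·13^0
λ_0 = (0, 10, 4, 5, 11, 10, 1, 2)
λ_1 = (6, 9, 2, 12, 10, 4, 0, 0)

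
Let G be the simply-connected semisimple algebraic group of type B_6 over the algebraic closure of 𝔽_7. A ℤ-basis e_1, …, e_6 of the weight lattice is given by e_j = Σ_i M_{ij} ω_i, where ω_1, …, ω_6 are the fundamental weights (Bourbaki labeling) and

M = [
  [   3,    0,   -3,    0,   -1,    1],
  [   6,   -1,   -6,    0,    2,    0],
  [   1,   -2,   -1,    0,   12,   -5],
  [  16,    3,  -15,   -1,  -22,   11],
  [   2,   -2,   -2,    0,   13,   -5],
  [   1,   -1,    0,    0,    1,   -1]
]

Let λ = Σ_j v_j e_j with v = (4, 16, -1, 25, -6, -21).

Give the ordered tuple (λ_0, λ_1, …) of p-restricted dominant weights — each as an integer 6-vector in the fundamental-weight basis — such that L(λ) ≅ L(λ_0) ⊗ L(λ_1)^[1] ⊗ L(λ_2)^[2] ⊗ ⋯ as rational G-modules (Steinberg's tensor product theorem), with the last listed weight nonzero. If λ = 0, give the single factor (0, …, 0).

Compute c_i = Σ_j M_{ij} v_j with v = (4, 16, -1, 25, -6, -21):
  c_1 = 3*4 + 0*16 + -3*-1 + 0*25 + -1*-6 + 1*-21 = 0
  c_2 = 6*4 + -1*16 + -6*-1 + 0*25 + 2*-6 + 0*-21 = 2
  c_3 = 1*4 + -2*16 + -1*-1 + 0*25 + 12*-6 + -5*-21 = 6
  c_4 = 16*4 + 3*16 + -15*-1 + -1*25 + -22*-6 + 11*-21 = 3
  c_5 = 2*4 + -2*16 + -2*-1 + 0*25 + 13*-6 + -5*-21 = 5
  c_6 = 1*4 + -1*16 + 0*-1 + 0*25 + 1*-6 + -1*-21 = 3
p = 7; digits c_i = Σ_j d_{ij}·7^j, 0 ≤ d_{ij} < 7:
  c_1 = 0
  c_2 = 2 = 2·7^0
  c_3 = 6 = 6·7^0
  c_4 = 3 = 3·7^0
  c_5 = 5 = 5·7^0
  c_6 = 3 = 3·7^0
λ_0 = (0, 2, 6, 3, 5, 3)

((0, 2, 6, 3, 5, 3),)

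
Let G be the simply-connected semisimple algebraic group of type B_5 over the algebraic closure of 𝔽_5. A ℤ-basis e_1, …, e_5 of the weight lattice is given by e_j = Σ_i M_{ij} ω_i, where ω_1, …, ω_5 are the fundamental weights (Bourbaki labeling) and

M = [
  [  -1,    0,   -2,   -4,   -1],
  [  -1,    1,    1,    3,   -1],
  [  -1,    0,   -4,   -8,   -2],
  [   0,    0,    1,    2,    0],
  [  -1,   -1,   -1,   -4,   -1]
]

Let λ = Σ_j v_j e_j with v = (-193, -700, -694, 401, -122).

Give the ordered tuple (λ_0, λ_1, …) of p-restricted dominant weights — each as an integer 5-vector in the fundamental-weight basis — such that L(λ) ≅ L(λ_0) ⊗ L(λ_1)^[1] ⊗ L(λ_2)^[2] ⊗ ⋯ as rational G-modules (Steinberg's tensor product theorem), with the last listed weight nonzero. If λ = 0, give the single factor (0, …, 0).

((4, 4, 0, 3, 0), (4, 4, 1, 1, 1), (3, 4, 0, 4, 4))

ω-coordinates c = M·v, v = (-193, -700, -694, 401, -122):
  c_1 = (-1)·(-193) + (0)·(-700) + (-2)·(-694) + (-4)·(401) + (-1)·(-122) = 99
  c_2 = (-1)·(-193) + (1)·(-700) + (1)·(-694) + (3)·(401) + (-1)·(-122) = 124
  c_3 = (-1)·(-193) + (0)·(-700) + (-4)·(-694) + (-8)·(401) + (-2)·(-122) = 5
  c_4 = (0)·(-193) + (0)·(-700) + (1)·(-694) + (2)·(401) + (0)·(-122) = 108
  c_5 = (-1)·(-193) + (-1)·(-700) + (-1)·(-694) + (-4)·(401) + (-1)·(-122) = 105
Expand coordinatewise in base 5:
  c_1 = 99 = 4·5^0 + 4·5^1 + 3·5^2
  c_2 = 124 = 4·5^0 + 4·5^1 + 4·5^2
  c_3 = 5 = 0·5^0 + 1·5^1
  c_4 = 108 = 3·5^0 + 1·5^1 + 4·5^2
  c_5 = 105 = 0·5^0 + 1·5^1 + 4·5^2
Factor λ_0 = (4, 4, 0, 3, 0)
Factor λ_1 = (4, 4, 1, 1, 1)
Factor λ_2 = (3, 4, 0, 4, 4)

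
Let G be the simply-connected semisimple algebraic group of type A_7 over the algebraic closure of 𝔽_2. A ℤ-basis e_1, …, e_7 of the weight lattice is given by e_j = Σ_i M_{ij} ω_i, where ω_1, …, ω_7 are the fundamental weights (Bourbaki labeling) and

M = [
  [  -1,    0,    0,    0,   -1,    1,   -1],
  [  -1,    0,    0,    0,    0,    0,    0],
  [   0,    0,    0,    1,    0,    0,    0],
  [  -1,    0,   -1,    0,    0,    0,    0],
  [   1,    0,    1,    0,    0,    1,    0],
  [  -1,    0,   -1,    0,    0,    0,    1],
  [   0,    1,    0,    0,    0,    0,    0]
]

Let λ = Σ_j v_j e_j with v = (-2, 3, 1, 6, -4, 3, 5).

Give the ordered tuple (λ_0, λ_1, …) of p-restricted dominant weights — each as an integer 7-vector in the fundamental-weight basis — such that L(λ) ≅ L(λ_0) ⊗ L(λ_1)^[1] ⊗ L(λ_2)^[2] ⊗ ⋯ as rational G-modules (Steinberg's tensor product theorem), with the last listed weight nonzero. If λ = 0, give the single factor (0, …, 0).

((0, 0, 0, 1, 0, 0, 1), (0, 1, 1, 0, 1, 1, 1), (1, 0, 1, 0, 0, 1, 0))

ω-coordinates c = M·v, v = (-2, 3, 1, 6, -4, 3, 5):
  c_1 = (-1)·(-2) + 0·3 + 0·1 + 0·6 + (-1)·(-4) + 1·3 + (-1)·(5) = 4
  c_2 = (-1)·(-2) + 0·3 + 0·1 + 0·6 + (0)·(-4) + 0·3 + 0·5 = 2
  c_3 = (0)·(-2) + 0·3 + 0·1 + 1·6 + (0)·(-4) + 0·3 + 0·5 = 6
  c_4 = (-1)·(-2) + 0·3 + (-1)·(1) + 0·6 + (0)·(-4) + 0·3 + 0·5 = 1
  c_5 = (1)·(-2) + 0·3 + 1·1 + 0·6 + (0)·(-4) + 1·3 + 0·5 = 2
  c_6 = (-1)·(-2) + 0·3 + (-1)·(1) + 0·6 + (0)·(-4) + 0·3 + 1·5 = 6
  c_7 = (0)·(-2) + 1·3 + 0·1 + 0·6 + (0)·(-4) + 0·3 + 0·5 = 3
Base-2 expansion of each c_i:
  c_1 = 4 = 0·2^0 + 0·2^1 + 1·2^2
  c_2 = 2 = 0·2^0 + 1·2^1
  c_3 = 6 = 0·2^0 + 1·2^1 + 1·2^2
  c_4 = 1 = 1·2^0
  c_5 = 2 = 0·2^0 + 1·2^1
  c_6 = 6 = 0·2^0 + 1·2^1 + 1·2^2
  c_7 = 3 = 1·2^0 + 1·2^1
Factor λ_0 = (0, 0, 0, 1, 0, 0, 1)
Factor λ_1 = (0, 1, 1, 0, 1, 1, 1)
Factor λ_2 = (1, 0, 1, 0, 0, 1, 0)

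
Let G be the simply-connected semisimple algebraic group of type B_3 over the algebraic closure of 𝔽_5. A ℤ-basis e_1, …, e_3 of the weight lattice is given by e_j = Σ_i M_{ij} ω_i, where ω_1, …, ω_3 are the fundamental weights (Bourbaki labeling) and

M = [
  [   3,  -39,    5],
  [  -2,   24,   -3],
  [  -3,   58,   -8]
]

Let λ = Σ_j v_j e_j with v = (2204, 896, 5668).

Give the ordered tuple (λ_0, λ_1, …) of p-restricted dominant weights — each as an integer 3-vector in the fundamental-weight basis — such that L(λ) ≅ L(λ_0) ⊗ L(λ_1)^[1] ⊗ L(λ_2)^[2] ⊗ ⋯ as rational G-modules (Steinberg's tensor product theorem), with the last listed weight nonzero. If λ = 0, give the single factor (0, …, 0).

Change of basis e → ω: c = M·v where v = (2204, 896, 5668):
  c_1 = 3*2204 + -39*896 + 5*5668 = 8
  c_2 = -2*2204 + 24*896 + -3*5668 = 92
  c_3 = -3*2204 + 58*896 + -8*5668 = 12
Expand coordinatewise in base 5:
  c_1 = 8 = 3·5^0 + 1·5^1
  c_2 = 92 = 2·5^0 + 3·5^1 + 3·5^2
  c_3 = 12 = 2·5^0 + 2·5^1
p-restricted factor λ_0 = (3, 2, 2)
p-restricted factor λ_1 = (1, 3, 2)
p-restricted factor λ_2 = (0, 3, 0)

((3, 2, 2), (1, 3, 2), (0, 3, 0))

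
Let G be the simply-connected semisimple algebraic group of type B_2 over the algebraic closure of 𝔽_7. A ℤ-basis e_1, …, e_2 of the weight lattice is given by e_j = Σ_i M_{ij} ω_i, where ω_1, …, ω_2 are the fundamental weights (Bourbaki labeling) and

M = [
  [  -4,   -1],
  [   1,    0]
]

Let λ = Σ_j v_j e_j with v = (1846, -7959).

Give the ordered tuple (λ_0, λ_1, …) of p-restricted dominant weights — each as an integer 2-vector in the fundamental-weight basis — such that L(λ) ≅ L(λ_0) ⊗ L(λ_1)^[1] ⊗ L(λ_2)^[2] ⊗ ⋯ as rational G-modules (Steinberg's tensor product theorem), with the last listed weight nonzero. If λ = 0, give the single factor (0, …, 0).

Converting to the ω-basis (c_i = row i of M dotted with v = (1846, -7959)):
  c_1 = -4*1846 + -1*-7959 = 575
  c_2 = 1*1846 + 0*-7959 = 1846
Expand coordinatewise in base 7:
  c_1 = 575 = 1·7^0 + 5·7^1 + 4·7^2 + 1·7^3
  c_2 = 1846 = 5·7^0 + 4·7^1 + 2·7^2 + 5·7^3
Factor λ_0 = (1, 5)
Factor λ_1 = (5, 4)
Factor λ_2 = (4, 2)
Factor λ_3 = (1, 5)

((1, 5), (5, 4), (4, 2), (1, 5))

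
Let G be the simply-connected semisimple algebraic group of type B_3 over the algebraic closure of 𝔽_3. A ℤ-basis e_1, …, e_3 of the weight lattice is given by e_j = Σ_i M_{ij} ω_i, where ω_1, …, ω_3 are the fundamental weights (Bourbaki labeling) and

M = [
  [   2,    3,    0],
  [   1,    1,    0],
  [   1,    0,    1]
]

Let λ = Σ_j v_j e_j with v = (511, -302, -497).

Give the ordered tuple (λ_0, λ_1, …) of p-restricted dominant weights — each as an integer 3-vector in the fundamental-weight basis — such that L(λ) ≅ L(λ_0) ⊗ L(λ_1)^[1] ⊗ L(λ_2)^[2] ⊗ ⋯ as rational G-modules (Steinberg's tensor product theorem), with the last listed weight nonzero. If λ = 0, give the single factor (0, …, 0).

ω-coordinates c = M·v, v = (511, -302, -497):
  c_1 = 2*511 + 3*-302 + 0*-497 = 116
  c_2 = 1*511 + 1*-302 + 0*-497 = 209
  c_3 = 1*511 + 0*-302 + 1*-497 = 14
Base-3 expansion of each c_i:
  c_1 = 116 = 2·3^0 + 2·3^1 + 0·3^2 + 1·3^3 + 1·3^4
  c_2 = 209 = 2·3^0 + 0·3^1 + 2·3^2 + 1·3^3 + 2·3^4
  c_3 = 14 = 2·3^0 + 1·3^1 + 1·3^2
λ_0 = (2, 2, 2)
λ_1 = (2, 0, 1)
λ_2 = (0, 2, 1)
λ_3 = (1, 1, 0)
λ_4 = (1, 2, 0)

((2, 2, 2), (2, 0, 1), (0, 2, 1), (1, 1, 0), (1, 2, 0))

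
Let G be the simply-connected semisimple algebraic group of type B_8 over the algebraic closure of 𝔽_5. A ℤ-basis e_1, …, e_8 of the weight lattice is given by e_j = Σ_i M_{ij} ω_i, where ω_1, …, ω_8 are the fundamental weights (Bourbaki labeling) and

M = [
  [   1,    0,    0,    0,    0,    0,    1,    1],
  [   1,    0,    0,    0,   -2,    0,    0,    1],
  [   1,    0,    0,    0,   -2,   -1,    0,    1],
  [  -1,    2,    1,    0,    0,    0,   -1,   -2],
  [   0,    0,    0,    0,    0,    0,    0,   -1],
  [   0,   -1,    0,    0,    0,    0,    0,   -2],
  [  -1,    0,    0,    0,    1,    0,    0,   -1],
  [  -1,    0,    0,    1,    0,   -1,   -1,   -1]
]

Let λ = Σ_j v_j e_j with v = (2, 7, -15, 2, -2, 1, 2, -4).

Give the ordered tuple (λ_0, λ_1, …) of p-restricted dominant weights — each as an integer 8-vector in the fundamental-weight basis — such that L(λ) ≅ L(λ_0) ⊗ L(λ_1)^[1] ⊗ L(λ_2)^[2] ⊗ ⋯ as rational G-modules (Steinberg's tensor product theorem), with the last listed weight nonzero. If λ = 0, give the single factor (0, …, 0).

((0, 2, 1, 3, 4, 1, 0, 1),)

ω-coordinates c = M·v, v = (2, 7, -15, 2, -2, 1, 2, -4):
  c_1 = (1)·(2) + (0)·(7) + (0)·(-15) + (0)·(2) + (0)·(-2) + (0)·(1) + (1)·(2) + (1)·(-4) = 0
  c_2 = (1)·(2) + (0)·(7) + (0)·(-15) + (0)·(2) + (-2)·(-2) + (0)·(1) + (0)·(2) + (1)·(-4) = 2
  c_3 = (1)·(2) + (0)·(7) + (0)·(-15) + (0)·(2) + (-2)·(-2) + (-1)·(1) + (0)·(2) + (1)·(-4) = 1
  c_4 = (-1)·(2) + (2)·(7) + (1)·(-15) + (0)·(2) + (0)·(-2) + (0)·(1) + (-1)·(2) + (-2)·(-4) = 3
  c_5 = (0)·(2) + (0)·(7) + (0)·(-15) + (0)·(2) + (0)·(-2) + (0)·(1) + (0)·(2) + (-1)·(-4) = 4
  c_6 = (0)·(2) + (-1)·(7) + (0)·(-15) + (0)·(2) + (0)·(-2) + (0)·(1) + (0)·(2) + (-2)·(-4) = 1
  c_7 = (-1)·(2) + (0)·(7) + (0)·(-15) + (0)·(2) + (1)·(-2) + (0)·(1) + (0)·(2) + (-1)·(-4) = 0
  c_8 = (-1)·(2) + (0)·(7) + (0)·(-15) + (1)·(2) + (0)·(-2) + (-1)·(1) + (-1)·(2) + (-1)·(-4) = 1
p = 5; digits c_i = Σ_j d_{ij}·5^j, 0 ≤ d_{ij} < 5:
  c_1 = 0
  c_2 = 2 = 2·5^0
  c_3 = 1 = 1·5^0
  c_4 = 3 = 3·5^0
  c_5 = 4 = 4·5^0
  c_6 = 1 = 1·5^0
  c_7 = 0
  c_8 = 1 = 1·5^0
p-restricted factor λ_0 = (0, 2, 1, 3, 4, 1, 0, 1)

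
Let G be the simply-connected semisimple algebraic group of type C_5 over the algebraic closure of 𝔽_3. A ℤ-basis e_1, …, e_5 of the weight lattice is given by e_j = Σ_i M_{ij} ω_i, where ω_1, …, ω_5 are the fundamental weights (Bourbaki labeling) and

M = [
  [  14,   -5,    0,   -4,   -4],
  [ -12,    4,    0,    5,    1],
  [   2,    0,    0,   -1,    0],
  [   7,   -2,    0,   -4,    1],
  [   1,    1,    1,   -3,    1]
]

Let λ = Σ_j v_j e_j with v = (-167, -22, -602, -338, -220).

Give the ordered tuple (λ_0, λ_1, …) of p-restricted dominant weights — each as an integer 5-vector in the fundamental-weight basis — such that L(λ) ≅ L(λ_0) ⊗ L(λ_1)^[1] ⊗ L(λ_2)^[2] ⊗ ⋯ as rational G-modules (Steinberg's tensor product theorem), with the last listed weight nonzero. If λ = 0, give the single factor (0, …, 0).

In the fundamental-weight basis, λ has coordinates c = M·v (v = (-167, -22, -602, -338, -220)):
  c_1 = (14)·(-167) + (-5)·(-22) + (0)·(-602) + (-4)·(-338) + (-4)·(-220) = 4
  c_2 = (-12)·(-167) + (4)·(-22) + (0)·(-602) + (5)·(-338) + (1)·(-220) = 6
  c_3 = (2)·(-167) + (0)·(-22) + (0)·(-602) + (-1)·(-338) + (0)·(-220) = 4
  c_4 = (7)·(-167) + (-2)·(-22) + (0)·(-602) + (-4)·(-338) + (1)·(-220) = 7
  c_5 = (1)·(-167) + (1)·(-22) + (1)·(-602) + (-3)·(-338) + (1)·(-220) = 3
Expand coordinatewise in base 3:
  c_1 = 4 = 1·3^0 + 1·3^1
  c_2 = 6 = 0·3^0 + 2·3^1
  c_3 = 4 = 1·3^0 + 1·3^1
  c_4 = 7 = 1·3^0 + 2·3^1
  c_5 = 3 = 0·3^0 + 1·3^1
Factor λ_0 = (1, 0, 1, 1, 0)
Factor λ_1 = (1, 2, 1, 2, 1)

((1, 0, 1, 1, 0), (1, 2, 1, 2, 1))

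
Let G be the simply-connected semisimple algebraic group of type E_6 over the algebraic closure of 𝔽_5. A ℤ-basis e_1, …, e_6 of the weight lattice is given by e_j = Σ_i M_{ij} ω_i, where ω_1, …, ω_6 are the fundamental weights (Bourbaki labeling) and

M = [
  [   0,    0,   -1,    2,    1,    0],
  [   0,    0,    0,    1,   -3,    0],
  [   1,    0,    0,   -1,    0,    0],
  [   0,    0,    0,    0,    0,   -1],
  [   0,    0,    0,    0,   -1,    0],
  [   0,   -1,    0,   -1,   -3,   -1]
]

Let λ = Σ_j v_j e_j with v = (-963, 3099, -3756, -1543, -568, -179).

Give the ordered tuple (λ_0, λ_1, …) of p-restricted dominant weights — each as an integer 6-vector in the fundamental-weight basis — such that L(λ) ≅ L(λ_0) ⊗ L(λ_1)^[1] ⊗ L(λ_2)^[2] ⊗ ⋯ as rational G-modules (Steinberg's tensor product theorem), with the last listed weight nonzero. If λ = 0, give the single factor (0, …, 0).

((2, 1, 0, 4, 3, 2), (0, 2, 1, 0, 3, 0), (4, 1, 3, 2, 2, 3), (0, 1, 4, 1, 4, 2))

In the fundamental-weight basis, λ has coordinates c = M·v (v = (-963, 3099, -3756, -1543, -568, -179)):
  c_1 = (0)·(-963) + 0·3099 + (-1)·(-3756) + (2)·(-1543) + (1)·(-568) + (0)·(-179) = 102
  c_2 = (0)·(-963) + 0·3099 + (0)·(-3756) + (1)·(-1543) + (-3)·(-568) + (0)·(-179) = 161
  c_3 = (1)·(-963) + 0·3099 + (0)·(-3756) + (-1)·(-1543) + (0)·(-568) + (0)·(-179) = 580
  c_4 = (0)·(-963) + 0·3099 + (0)·(-3756) + (0)·(-1543) + (0)·(-568) + (-1)·(-179) = 179
  c_5 = (0)·(-963) + 0·3099 + (0)·(-3756) + (0)·(-1543) + (-1)·(-568) + (0)·(-179) = 568
  c_6 = (0)·(-963) + (-1)·(3099) + (0)·(-3756) + (-1)·(-1543) + (-3)·(-568) + (-1)·(-179) = 327
Expand coordinatewise in base 5:
  c_1 = 102 = 2·5^0 + 0·5^1 + 4·5^2
  c_2 = 161 = 1·5^0 + 2·5^1 + 1·5^2 + 1·5^3
  c_3 = 580 = 0·5^0 + 1·5^1 + 3·5^2 + 4·5^3
  c_4 = 179 = 4·5^0 + 0·5^1 + 2·5^2 + 1·5^3
  c_5 = 568 = 3·5^0 + 3·5^1 + 2·5^2 + 4·5^3
  c_6 = 327 = 2·5^0 + 0·5^1 + 3·5^2 + 2·5^3
λ_0 = (2, 1, 0, 4, 3, 2)
λ_1 = (0, 2, 1, 0, 3, 0)
λ_2 = (4, 1, 3, 2, 2, 3)
λ_3 = (0, 1, 4, 1, 4, 2)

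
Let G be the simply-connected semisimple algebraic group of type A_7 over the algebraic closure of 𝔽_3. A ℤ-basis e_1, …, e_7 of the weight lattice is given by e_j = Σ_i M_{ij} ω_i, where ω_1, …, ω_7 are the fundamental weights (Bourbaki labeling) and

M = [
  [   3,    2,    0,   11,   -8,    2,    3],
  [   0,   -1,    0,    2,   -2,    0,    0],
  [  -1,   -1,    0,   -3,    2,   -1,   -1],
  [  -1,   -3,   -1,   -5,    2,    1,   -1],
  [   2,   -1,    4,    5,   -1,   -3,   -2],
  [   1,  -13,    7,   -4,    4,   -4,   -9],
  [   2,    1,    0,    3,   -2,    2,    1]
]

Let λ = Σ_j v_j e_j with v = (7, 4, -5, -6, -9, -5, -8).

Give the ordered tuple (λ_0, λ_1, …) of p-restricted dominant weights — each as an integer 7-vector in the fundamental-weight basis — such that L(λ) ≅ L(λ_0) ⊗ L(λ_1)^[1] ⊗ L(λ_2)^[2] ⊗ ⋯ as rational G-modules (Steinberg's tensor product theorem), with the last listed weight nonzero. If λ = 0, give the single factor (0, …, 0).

ω-coordinates c = M·v, v = (7, 4, -5, -6, -9, -5, -8):
  c_1 = 3·7 + 2·4 + (0)·(-5) + (11)·(-6) + (-8)·(-9) + (2)·(-5) + (3)·(-8) = 1
  c_2 = 0·7 + (-1)·(4) + (0)·(-5) + (2)·(-6) + (-2)·(-9) + (0)·(-5) + (0)·(-8) = 2
  c_3 = (-1)·(7) + (-1)·(4) + (0)·(-5) + (-3)·(-6) + (2)·(-9) + (-1)·(-5) + (-1)·(-8) = 2
  c_4 = (-1)·(7) + (-3)·(4) + (-1)·(-5) + (-5)·(-6) + (2)·(-9) + (1)·(-5) + (-1)·(-8) = 1
  c_5 = 2·7 + (-1)·(4) + (4)·(-5) + (5)·(-6) + (-1)·(-9) + (-3)·(-5) + (-2)·(-8) = 0
  c_6 = 1·7 + (-13)·(4) + (7)·(-5) + (-4)·(-6) + (4)·(-9) + (-4)·(-5) + (-9)·(-8) = 0
  c_7 = 2·7 + 1·4 + (0)·(-5) + (3)·(-6) + (-2)·(-9) + (2)·(-5) + (1)·(-8) = 0
Expand coordinatewise in base 3:
  c_1 = 1 = 1·3^0
  c_2 = 2 = 2·3^0
  c_3 = 2 = 2·3^0
  c_4 = 1 = 1·3^0
  c_5 = 0
  c_6 = 0
  c_7 = 0
λ_0 = (1, 2, 2, 1, 0, 0, 0)

((1, 2, 2, 1, 0, 0, 0),)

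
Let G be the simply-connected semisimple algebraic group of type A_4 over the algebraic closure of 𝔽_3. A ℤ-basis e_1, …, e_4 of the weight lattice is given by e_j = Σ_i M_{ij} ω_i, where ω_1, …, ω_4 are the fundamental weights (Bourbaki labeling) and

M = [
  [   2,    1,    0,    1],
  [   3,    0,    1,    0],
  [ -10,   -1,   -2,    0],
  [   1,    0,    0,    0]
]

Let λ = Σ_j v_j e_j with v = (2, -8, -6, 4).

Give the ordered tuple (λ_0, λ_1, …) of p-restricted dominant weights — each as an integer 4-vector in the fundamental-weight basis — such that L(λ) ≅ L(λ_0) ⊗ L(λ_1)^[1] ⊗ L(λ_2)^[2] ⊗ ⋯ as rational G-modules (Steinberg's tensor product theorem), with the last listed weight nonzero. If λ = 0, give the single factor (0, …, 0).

((0, 0, 0, 2),)

Compute c_i = Σ_j M_{ij} v_j with v = (2, -8, -6, 4):
  c_1 = 2·2 + (1)·(-8) + (0)·(-6) + 1·4 = 0
  c_2 = 3·2 + (0)·(-8) + (1)·(-6) + 0·4 = 0
  c_3 = (-10)·(2) + (-1)·(-8) + (-2)·(-6) + 0·4 = 0
  c_4 = 1·2 + (0)·(-8) + (0)·(-6) + 0·4 = 2
Base-3 expansion of each c_i:
  c_1 = 0
  c_2 = 0
  c_3 = 0
  c_4 = 2 = 2·3^0
p-restricted factor λ_0 = (0, 0, 0, 2)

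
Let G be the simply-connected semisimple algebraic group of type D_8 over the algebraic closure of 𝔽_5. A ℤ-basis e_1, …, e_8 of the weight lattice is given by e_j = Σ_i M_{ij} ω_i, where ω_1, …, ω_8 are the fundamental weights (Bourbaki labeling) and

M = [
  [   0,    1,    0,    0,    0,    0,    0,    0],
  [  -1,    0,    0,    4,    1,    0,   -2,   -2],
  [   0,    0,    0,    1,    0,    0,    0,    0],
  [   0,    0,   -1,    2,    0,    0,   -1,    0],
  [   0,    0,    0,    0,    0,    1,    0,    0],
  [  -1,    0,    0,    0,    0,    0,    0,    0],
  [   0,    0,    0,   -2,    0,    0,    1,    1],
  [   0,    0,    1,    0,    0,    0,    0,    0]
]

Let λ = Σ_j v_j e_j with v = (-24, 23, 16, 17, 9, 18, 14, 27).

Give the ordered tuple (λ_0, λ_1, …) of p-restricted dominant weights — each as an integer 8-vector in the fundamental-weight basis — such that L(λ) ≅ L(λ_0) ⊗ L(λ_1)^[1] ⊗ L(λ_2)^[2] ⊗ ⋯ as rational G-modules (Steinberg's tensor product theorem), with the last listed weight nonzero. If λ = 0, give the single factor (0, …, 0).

((3, 4, 2, 4, 3, 4, 2, 1), (4, 3, 3, 0, 3, 4, 1, 3))

Change of basis e → ω: c = M·v where v = (-24, 23, 16, 17, 9, 18, 14, 27):
  c_1 = (0)·(-24) + 1·23 + 0·16 + 0·17 + 0·9 + 0·18 + 0·14 + 0·27 = 23
  c_2 = (-1)·(-24) + 0·23 + 0·16 + 4·17 + 1·9 + 0·18 + (-2)·(14) + (-2)·(27) = 19
  c_3 = (0)·(-24) + 0·23 + 0·16 + 1·17 + 0·9 + 0·18 + 0·14 + 0·27 = 17
  c_4 = (0)·(-24) + 0·23 + (-1)·(16) + 2·17 + 0·9 + 0·18 + (-1)·(14) + 0·27 = 4
  c_5 = (0)·(-24) + 0·23 + 0·16 + 0·17 + 0·9 + 1·18 + 0·14 + 0·27 = 18
  c_6 = (-1)·(-24) + 0·23 + 0·16 + 0·17 + 0·9 + 0·18 + 0·14 + 0·27 = 24
  c_7 = (0)·(-24) + 0·23 + 0·16 + (-2)·(17) + 0·9 + 0·18 + 1·14 + 1·27 = 7
  c_8 = (0)·(-24) + 0·23 + 1·16 + 0·17 + 0·9 + 0·18 + 0·14 + 0·27 = 16
Expand coordinatewise in base 5:
  c_1 = 23 = 3·5^0 + 4·5^1
  c_2 = 19 = 4·5^0 + 3·5^1
  c_3 = 17 = 2·5^0 + 3·5^1
  c_4 = 4 = 4·5^0
  c_5 = 18 = 3·5^0 + 3·5^1
  c_6 = 24 = 4·5^0 + 4·5^1
  c_7 = 7 = 2·5^0 + 1·5^1
  c_8 = 16 = 1·5^0 + 3·5^1
λ_0 = (3, 4, 2, 4, 3, 4, 2, 1)
λ_1 = (4, 3, 3, 0, 3, 4, 1, 3)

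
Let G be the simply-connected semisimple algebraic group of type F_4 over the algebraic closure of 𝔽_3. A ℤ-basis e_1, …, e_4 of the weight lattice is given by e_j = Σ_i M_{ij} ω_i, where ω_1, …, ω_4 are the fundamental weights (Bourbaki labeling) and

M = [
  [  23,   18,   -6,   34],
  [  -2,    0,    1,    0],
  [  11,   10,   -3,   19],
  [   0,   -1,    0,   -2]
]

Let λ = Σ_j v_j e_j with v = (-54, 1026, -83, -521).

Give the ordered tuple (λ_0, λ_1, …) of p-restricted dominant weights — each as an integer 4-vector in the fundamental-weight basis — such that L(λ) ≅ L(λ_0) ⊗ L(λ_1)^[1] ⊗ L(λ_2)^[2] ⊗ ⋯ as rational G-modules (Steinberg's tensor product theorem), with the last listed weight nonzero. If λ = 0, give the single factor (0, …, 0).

ω-coordinates c = M·v, v = (-54, 1026, -83, -521):
  c_1 = (23)·(-54) + 18·1026 + (-6)·(-83) + (34)·(-521) = 10
  c_2 = (-2)·(-54) + 0·1026 + (1)·(-83) + (0)·(-521) = 25
  c_3 = (11)·(-54) + 10·1026 + (-3)·(-83) + (19)·(-521) = 16
  c_4 = (0)·(-54) + (-1)·(1026) + (0)·(-83) + (-2)·(-521) = 16
p = 3; digits c_i = Σ_j d_{ij}·3^j, 0 ≤ d_{ij} < 3:
  c_1 = 10 = 1·3^0 + 0·3^1 + 1·3^2
  c_2 = 25 = 1·3^0 + 2·3^1 + 2·3^2
  c_3 = 16 = 1·3^0 + 2·3^1 + 1·3^2
  c_4 = 16 = 1·3^0 + 2·3^1 + 1·3^2
Factor λ_0 = (1, 1, 1, 1)
Factor λ_1 = (0, 2, 2, 2)
Factor λ_2 = (1, 2, 1, 1)

((1, 1, 1, 1), (0, 2, 2, 2), (1, 2, 1, 1))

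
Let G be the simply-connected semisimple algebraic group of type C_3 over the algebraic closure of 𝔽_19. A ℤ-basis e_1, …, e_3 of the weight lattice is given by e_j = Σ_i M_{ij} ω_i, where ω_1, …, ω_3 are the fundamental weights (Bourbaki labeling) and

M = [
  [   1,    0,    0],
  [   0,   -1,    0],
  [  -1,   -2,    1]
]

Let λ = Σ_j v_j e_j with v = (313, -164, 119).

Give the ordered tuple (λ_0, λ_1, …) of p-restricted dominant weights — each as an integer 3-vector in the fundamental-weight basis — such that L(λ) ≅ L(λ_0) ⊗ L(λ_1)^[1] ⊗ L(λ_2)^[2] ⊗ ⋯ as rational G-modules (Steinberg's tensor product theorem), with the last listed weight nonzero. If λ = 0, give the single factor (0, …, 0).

Change of basis e → ω: c = M·v where v = (313, -164, 119):
  c_1 = 1*313 + 0*-164 + 0*119 = 313
  c_2 = 0*313 + -1*-164 + 0*119 = 164
  c_3 = -1*313 + -2*-164 + 1*119 = 134
Writing each c_i in base p = 19:
  c_1 = 313 = 9·19^0 + 16·19^1
  c_2 = 164 = 12·19^0 + 8·19^1
  c_3 = 134 = 1·19^0 + 7·19^1
λ_0 = (9, 12, 1)
λ_1 = (16, 8, 7)

((9, 12, 1), (16, 8, 7))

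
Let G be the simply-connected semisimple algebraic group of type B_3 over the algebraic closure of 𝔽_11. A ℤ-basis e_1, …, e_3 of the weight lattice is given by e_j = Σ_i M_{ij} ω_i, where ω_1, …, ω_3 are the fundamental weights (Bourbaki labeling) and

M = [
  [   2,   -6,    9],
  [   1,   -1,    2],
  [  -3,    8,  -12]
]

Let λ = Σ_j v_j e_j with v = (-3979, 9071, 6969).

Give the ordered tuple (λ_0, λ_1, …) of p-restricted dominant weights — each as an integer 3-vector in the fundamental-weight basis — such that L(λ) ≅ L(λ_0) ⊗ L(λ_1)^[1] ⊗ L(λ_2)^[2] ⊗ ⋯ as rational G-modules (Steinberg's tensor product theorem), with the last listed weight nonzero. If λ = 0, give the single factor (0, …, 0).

((7, 8, 8), (8, 3, 2), (2, 7, 7))

Compute c_i = Σ_j M_{ij} v_j with v = (-3979, 9071, 6969):
  c_1 = 2*-3979 + -6*9071 + 9*6969 = 337
  c_2 = 1*-3979 + -1*9071 + 2*6969 = 888
  c_3 = -3*-3979 + 8*9071 + -12*6969 = 877
p = 11; digits c_i = Σ_j d_{ij}·11^j, 0 ≤ d_{ij} < 11:
  c_1 = 337 = 7·11^0 + 8·11^1 + 2·11^2
  c_2 = 888 = 8·11^0 + 3·11^1 + 7·11^2
  c_3 = 877 = 8·11^0 + 2·11^1 + 7·11^2
p-restricted factor λ_0 = (7, 8, 8)
p-restricted factor λ_1 = (8, 3, 2)
p-restricted factor λ_2 = (2, 7, 7)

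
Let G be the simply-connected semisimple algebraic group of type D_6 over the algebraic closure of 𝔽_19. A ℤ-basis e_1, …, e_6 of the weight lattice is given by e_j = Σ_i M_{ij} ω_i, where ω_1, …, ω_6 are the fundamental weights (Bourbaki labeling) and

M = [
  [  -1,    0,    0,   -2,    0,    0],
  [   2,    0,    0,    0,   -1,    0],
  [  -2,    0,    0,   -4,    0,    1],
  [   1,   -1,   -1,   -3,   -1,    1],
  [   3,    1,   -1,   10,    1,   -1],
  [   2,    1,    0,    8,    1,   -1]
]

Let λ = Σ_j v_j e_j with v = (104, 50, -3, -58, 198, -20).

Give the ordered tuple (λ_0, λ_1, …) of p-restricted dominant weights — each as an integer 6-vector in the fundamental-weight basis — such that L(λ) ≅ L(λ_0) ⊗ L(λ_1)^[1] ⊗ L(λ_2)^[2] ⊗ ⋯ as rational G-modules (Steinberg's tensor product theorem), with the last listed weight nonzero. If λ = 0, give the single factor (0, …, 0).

((12, 10, 4, 13, 3, 12),)

ω-coordinates c = M·v, v = (104, 50, -3, -58, 198, -20):
  c_1 = (-1)·(104) + (0)·(50) + (0)·(-3) + (-2)·(-58) + (0)·(198) + (0)·(-20) = 12
  c_2 = (2)·(104) + (0)·(50) + (0)·(-3) + (0)·(-58) + (-1)·(198) + (0)·(-20) = 10
  c_3 = (-2)·(104) + (0)·(50) + (0)·(-3) + (-4)·(-58) + (0)·(198) + (1)·(-20) = 4
  c_4 = (1)·(104) + (-1)·(50) + (-1)·(-3) + (-3)·(-58) + (-1)·(198) + (1)·(-20) = 13
  c_5 = (3)·(104) + (1)·(50) + (-1)·(-3) + (10)·(-58) + (1)·(198) + (-1)·(-20) = 3
  c_6 = (2)·(104) + (1)·(50) + (0)·(-3) + (8)·(-58) + (1)·(198) + (-1)·(-20) = 12
Expand coordinatewise in base 19:
  c_1 = 12 = 12·19^0
  c_2 = 10 = 10·19^0
  c_3 = 4 = 4·19^0
  c_4 = 13 = 13·19^0
  c_5 = 3 = 3·19^0
  c_6 = 12 = 12·19^0
p-restricted factor λ_0 = (12, 10, 4, 13, 3, 12)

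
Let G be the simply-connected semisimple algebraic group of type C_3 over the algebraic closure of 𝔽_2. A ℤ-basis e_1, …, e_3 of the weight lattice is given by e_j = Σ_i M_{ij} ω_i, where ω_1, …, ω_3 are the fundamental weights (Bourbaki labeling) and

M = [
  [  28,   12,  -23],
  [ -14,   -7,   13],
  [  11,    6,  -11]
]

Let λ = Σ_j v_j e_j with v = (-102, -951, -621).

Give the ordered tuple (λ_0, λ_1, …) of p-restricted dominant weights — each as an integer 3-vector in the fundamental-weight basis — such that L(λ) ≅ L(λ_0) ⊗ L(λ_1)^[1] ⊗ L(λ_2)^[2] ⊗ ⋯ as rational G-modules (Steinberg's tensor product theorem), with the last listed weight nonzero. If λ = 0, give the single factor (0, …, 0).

((1, 0, 1), (1, 0, 1), (1, 1, 0), (1, 1, 0))

In the fundamental-weight basis, λ has coordinates c = M·v (v = (-102, -951, -621)):
  c_1 = 28*-102 + 12*-951 + -23*-621 = 15
  c_2 = -14*-102 + -7*-951 + 13*-621 = 12
  c_3 = 11*-102 + 6*-951 + -11*-621 = 3
Base-2 expansion of each c_i:
  c_1 = 15 = 1·2^0 + 1·2^1 + 1·2^2 + 1·2^3
  c_2 = 12 = 0·2^0 + 0·2^1 + 1·2^2 + 1·2^3
  c_3 = 3 = 1·2^0 + 1·2^1
Factor λ_0 = (1, 0, 1)
Factor λ_1 = (1, 0, 1)
Factor λ_2 = (1, 1, 0)
Factor λ_3 = (1, 1, 0)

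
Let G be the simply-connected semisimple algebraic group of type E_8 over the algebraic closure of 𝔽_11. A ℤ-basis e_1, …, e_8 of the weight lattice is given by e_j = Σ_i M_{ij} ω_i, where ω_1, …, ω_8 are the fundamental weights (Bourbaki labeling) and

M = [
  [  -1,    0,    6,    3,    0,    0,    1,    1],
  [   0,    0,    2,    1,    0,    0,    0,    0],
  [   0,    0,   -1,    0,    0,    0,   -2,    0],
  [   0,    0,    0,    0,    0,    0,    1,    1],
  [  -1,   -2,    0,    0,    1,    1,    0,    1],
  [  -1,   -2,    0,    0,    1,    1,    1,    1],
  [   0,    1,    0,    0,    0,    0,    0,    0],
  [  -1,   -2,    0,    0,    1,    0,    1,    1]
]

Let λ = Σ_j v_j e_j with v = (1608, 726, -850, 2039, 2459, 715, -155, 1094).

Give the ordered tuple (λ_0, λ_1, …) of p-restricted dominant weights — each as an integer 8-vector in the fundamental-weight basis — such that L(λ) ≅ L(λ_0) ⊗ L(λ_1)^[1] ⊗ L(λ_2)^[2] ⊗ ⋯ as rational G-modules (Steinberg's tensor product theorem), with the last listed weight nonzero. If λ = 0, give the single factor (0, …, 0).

In the fundamental-weight basis, λ has coordinates c = M·v (v = (1608, 726, -850, 2039, 2459, 715, -155, 1094)):
  c_1 = (-1)·(1608) + 0·726 + (6)·(-850) + 3·2039 + 0·2459 + 0·715 + (1)·(-155) + 1·1094 = 348
  c_2 = 0·1608 + 0·726 + (2)·(-850) + 1·2039 + 0·2459 + 0·715 + (0)·(-155) + 0·1094 = 339
  c_3 = 0·1608 + 0·726 + (-1)·(-850) + 0·2039 + 0·2459 + 0·715 + (-2)·(-155) + 0·1094 = 1160
  c_4 = 0·1608 + 0·726 + (0)·(-850) + 0·2039 + 0·2459 + 0·715 + (1)·(-155) + 1·1094 = 939
  c_5 = (-1)·(1608) + (-2)·(726) + (0)·(-850) + 0·2039 + 1·2459 + 1·715 + (0)·(-155) + 1·1094 = 1208
  c_6 = (-1)·(1608) + (-2)·(726) + (0)·(-850) + 0·2039 + 1·2459 + 1·715 + (1)·(-155) + 1·1094 = 1053
  c_7 = 0·1608 + 1·726 + (0)·(-850) + 0·2039 + 0·2459 + 0·715 + (0)·(-155) + 0·1094 = 726
  c_8 = (-1)·(1608) + (-2)·(726) + (0)·(-850) + 0·2039 + 1·2459 + 0·715 + (1)·(-155) + 1·1094 = 338
Expand coordinatewise in base 11:
  c_1 = 348 = 7·11^0 + 9·11^1 + 2·11^2
  c_2 = 339 = 9·11^0 + 8·11^1 + 2·11^2
  c_3 = 1160 = 5·11^0 + 6·11^1 + 9·11^2
  c_4 = 939 = 4·11^0 + 8·11^1 + 7·11^2
  c_5 = 1208 = 9·11^0 + 10·11^1 + 9·11^2
  c_6 = 1053 = 8·11^0 + 7·11^1 + 8·11^2
  c_7 = 726 = 0·11^0 + 0·11^1 + 6·11^2
  c_8 = 338 = 8·11^0 + 8·11^1 + 2·11^2
p-restricted factor λ_0 = (7, 9, 5, 4, 9, 8, 0, 8)
p-restricted factor λ_1 = (9, 8, 6, 8, 10, 7, 0, 8)
p-restricted factor λ_2 = (2, 2, 9, 7, 9, 8, 6, 2)

((7, 9, 5, 4, 9, 8, 0, 8), (9, 8, 6, 8, 10, 7, 0, 8), (2, 2, 9, 7, 9, 8, 6, 2))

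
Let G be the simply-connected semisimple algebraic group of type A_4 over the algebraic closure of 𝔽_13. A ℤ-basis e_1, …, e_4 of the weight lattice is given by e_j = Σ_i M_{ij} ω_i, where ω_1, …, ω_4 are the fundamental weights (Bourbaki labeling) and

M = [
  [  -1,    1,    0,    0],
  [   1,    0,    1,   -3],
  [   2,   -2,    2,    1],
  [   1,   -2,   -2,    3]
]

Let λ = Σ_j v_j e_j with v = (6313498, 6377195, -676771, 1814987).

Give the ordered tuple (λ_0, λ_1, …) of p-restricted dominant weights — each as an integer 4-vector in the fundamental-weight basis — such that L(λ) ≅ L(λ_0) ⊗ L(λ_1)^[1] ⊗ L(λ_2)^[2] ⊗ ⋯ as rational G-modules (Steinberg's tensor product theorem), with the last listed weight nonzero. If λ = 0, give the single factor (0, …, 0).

((10, 3, 3, 7), (11, 9, 8, 0), (12, 3, 0, 10), (2, 9, 9, 6), (2, 6, 11, 12))

In the fundamental-weight basis, λ has coordinates c = M·v (v = (6313498, 6377195, -676771, 1814987)):
  c_1 = -1*6313498 + 1*6377195 + 0*-676771 + 0*1814987 = 63697
  c_2 = 1*6313498 + 0*6377195 + 1*-676771 + -3*1814987 = 191766
  c_3 = 2*6313498 + -2*6377195 + 2*-676771 + 1*1814987 = 334051
  c_4 = 1*6313498 + -2*6377195 + -2*-676771 + 3*1814987 = 357611
p = 13; digits c_i = Σ_j d_{ij}·13^j, 0 ≤ d_{ij} < 13:
  c_1 = 63697 = 10·13^0 + 11·13^1 + 12·13^2 + 2·13^3 + 2·13^4
  c_2 = 191766 = 3·13^0 + 9·13^1 + 3·13^2 + 9·13^3 + 6·13^4
  c_3 = 334051 = 3·13^0 + 8·13^1 + 0·13^2 + 9·13^3 + 11·13^4
  c_4 = 357611 = 7·13^0 + 0·13^1 + 10·13^2 + 6·13^3 + 12·13^4
Factor λ_0 = (10, 3, 3, 7)
Factor λ_1 = (11, 9, 8, 0)
Factor λ_2 = (12, 3, 0, 10)
Factor λ_3 = (2, 9, 9, 6)
Factor λ_4 = (2, 6, 11, 12)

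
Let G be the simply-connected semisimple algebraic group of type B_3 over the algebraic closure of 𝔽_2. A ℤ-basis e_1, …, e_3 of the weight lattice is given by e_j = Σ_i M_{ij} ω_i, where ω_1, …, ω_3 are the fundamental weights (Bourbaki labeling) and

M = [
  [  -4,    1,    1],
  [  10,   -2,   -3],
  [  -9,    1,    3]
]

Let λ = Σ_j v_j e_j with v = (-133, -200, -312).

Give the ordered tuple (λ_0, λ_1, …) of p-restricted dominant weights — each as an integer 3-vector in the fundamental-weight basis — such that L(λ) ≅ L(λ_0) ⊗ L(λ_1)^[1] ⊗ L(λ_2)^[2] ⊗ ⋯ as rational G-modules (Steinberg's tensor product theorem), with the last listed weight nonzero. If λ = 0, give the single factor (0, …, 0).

Converting to the ω-basis (c_i = row i of M dotted with v = (-133, -200, -312)):
  c_1 = -4*-133 + 1*-200 + 1*-312 = 20
  c_2 = 10*-133 + -2*-200 + -3*-312 = 6
  c_3 = -9*-133 + 1*-200 + 3*-312 = 61
Writing each c_i in base p = 2:
  c_1 = 20 = 0·2^0 + 0·2^1 + 1·2^2 + 0·2^3 + 1·2^4
  c_2 = 6 = 0·2^0 + 1·2^1 + 1·2^2
  c_3 = 61 = 1·2^0 + 0·2^1 + 1·2^2 + 1·2^3 + 1·2^4 + 1·2^5
Factor λ_0 = (0, 0, 1)
Factor λ_1 = (0, 1, 0)
Factor λ_2 = (1, 1, 1)
Factor λ_3 = (0, 0, 1)
Factor λ_4 = (1, 0, 1)
Factor λ_5 = (0, 0, 1)

((0, 0, 1), (0, 1, 0), (1, 1, 1), (0, 0, 1), (1, 0, 1), (0, 0, 1))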